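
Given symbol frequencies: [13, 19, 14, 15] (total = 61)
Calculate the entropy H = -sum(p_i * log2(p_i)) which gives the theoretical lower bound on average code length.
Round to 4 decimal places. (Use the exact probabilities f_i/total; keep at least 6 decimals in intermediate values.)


Per-symbol terms -p_i * log2(p_i) with p_i = f_i/61:
  p = 13/61 = 0.213115: log2(p) = -2.230298, -p*log2(p) = 0.475309
  p = 19/61 = 0.311475: log2(p) = -1.682810, -p*log2(p) = 0.524154
  p = 14/61 = 0.229508: log2(p) = -2.123382, -p*log2(p) = 0.487334
  p = 15/61 = 0.245902: log2(p) = -2.023847, -p*log2(p) = 0.497667
H = 0.475309 + 0.524154 + 0.487334 + 0.497667 = 1.984464

H = 1.9845 bits/symbol


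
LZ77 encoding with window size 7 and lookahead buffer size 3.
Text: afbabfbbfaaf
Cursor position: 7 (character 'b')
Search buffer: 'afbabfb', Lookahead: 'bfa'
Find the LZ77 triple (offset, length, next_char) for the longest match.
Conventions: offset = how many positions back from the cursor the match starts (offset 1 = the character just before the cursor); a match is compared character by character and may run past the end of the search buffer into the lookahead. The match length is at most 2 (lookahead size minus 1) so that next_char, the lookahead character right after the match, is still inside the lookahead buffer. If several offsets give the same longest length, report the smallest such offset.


Try each offset into the search buffer:
  offset=1 (pos 6, char 'b'): match length 1
  offset=2 (pos 5, char 'f'): match length 0
  offset=3 (pos 4, char 'b'): match length 2
  offset=4 (pos 3, char 'a'): match length 0
  offset=5 (pos 2, char 'b'): match length 1
  offset=6 (pos 1, char 'f'): match length 0
  offset=7 (pos 0, char 'a'): match length 0
Longest match has length 2 at offset 3.
next_char = character at position 7 + 2 = 9 -> 'a'

Best match: offset=3, length=2 (matching 'bf' starting at position 4)
LZ77 triple: (3, 2, 'a')


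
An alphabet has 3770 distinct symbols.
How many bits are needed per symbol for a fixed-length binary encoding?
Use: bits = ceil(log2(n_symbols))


log2(3770) = 11.8803
Bracket: 2^11 = 2048 < 3770 <= 2^12 = 4096
So ceil(log2(3770)) = 12

bits = ceil(log2(3770)) = ceil(11.8803) = 12 bits


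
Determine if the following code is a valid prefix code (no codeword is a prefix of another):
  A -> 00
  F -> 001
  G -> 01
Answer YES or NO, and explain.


Checking each pair (does one codeword prefix another?):
  A='00' vs F='001': prefix -- VIOLATION

NO -- this is NOT a valid prefix code. A (00) is a prefix of F (001).


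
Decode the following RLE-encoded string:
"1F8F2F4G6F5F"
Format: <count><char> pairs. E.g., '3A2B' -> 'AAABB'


Expanding each <count><char> pair:
  1F -> 'F'
  8F -> 'FFFFFFFF'
  2F -> 'FF'
  4G -> 'GGGG'
  6F -> 'FFFFFF'
  5F -> 'FFFFF'

Decoded = FFFFFFFFFFFGGGGFFFFFFFFFFF


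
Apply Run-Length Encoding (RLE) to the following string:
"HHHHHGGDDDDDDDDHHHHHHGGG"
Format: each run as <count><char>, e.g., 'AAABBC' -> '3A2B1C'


Scanning runs left to right:
  i=0: run of 'H' x 5 -> '5H'
  i=5: run of 'G' x 2 -> '2G'
  i=7: run of 'D' x 8 -> '8D'
  i=15: run of 'H' x 6 -> '6H'
  i=21: run of 'G' x 3 -> '3G'

RLE = 5H2G8D6H3G


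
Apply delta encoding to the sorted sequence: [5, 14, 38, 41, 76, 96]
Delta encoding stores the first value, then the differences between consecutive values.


First value: 5
Deltas:
  14 - 5 = 9
  38 - 14 = 24
  41 - 38 = 3
  76 - 41 = 35
  96 - 76 = 20


Delta encoded: [5, 9, 24, 3, 35, 20]


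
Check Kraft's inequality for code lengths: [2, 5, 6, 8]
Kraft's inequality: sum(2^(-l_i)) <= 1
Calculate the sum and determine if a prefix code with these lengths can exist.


Sum = 2^(-2) + 2^(-5) + 2^(-6) + 2^(-8)
    = 0.25 + 0.03125 + 0.015625 + 0.00390625
    = 77/256 = 0.30078125
Since 0.30078125 <= 1, Kraft's inequality IS satisfied.
A prefix code with these lengths CAN exist.

Kraft sum = 0.30078125. Satisfied.


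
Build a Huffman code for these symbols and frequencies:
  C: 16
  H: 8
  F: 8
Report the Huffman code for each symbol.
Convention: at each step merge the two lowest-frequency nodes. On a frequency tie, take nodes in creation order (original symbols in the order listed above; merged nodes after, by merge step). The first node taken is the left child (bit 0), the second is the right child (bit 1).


Huffman tree construction:
Step 1: Merge H(8) + F(8) = 16
Step 2: Merge C(16) + (H+F)(16) = 32
Read each symbol's code off the tree from the root (left child = 0, right child = 1).

Codes:
  C: 0 (length 1)
  H: 10 (length 2)
  F: 11 (length 2)
Average code length: 48/32 = 1.5000 bits/symbol


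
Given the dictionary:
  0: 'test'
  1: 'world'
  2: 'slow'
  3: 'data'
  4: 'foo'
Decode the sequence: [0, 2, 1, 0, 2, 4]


Look up each index in the dictionary:
  0 -> 'test'
  2 -> 'slow'
  1 -> 'world'
  0 -> 'test'
  2 -> 'slow'
  4 -> 'foo'

Decoded: "test slow world test slow foo"


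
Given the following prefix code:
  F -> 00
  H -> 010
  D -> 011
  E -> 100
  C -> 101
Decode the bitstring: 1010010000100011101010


Decoding step by step:
Bits 101 -> C
Bits 00 -> F
Bits 100 -> E
Bits 00 -> F
Bits 100 -> E
Bits 011 -> D
Bits 101 -> C
Bits 010 -> H


Decoded message: CFEFEDCH


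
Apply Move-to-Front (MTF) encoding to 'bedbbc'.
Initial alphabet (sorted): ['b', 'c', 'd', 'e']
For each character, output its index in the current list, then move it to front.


MTF encoding:
'b': index 0 in ['b', 'c', 'd', 'e'] -> ['b', 'c', 'd', 'e']
'e': index 3 in ['b', 'c', 'd', 'e'] -> ['e', 'b', 'c', 'd']
'd': index 3 in ['e', 'b', 'c', 'd'] -> ['d', 'e', 'b', 'c']
'b': index 2 in ['d', 'e', 'b', 'c'] -> ['b', 'd', 'e', 'c']
'b': index 0 in ['b', 'd', 'e', 'c'] -> ['b', 'd', 'e', 'c']
'c': index 3 in ['b', 'd', 'e', 'c'] -> ['c', 'b', 'd', 'e']


Output: [0, 3, 3, 2, 0, 3]


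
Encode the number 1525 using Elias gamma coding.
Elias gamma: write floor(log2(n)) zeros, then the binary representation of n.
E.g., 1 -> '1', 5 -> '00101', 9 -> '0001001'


num_bits = floor(log2(1525)) + 1 = 11
leading_zeros = num_bits - 1 = 10
binary(1525) = 10111110101

Elias gamma(1525) = '0000000000' + '10111110101' = 000000000010111110101 (21 bits)


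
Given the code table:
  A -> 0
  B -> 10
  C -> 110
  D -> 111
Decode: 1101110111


Decoding:
110 -> C
111 -> D
0 -> A
111 -> D


Result: CDAD


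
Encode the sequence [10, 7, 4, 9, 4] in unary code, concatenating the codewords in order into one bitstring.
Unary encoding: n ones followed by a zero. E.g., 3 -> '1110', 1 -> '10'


Encode each number as n ones followed by a terminating 0:
  10 -> 11111111110 (11 bits)
  7 -> 11111110 (8 bits)
  4 -> 11110 (5 bits)
  9 -> 1111111110 (10 bits)
  4 -> 11110 (5 bits)
Total length = 11 + 8 + 5 + 10 + 5 = 39 bits.

Unary([10, 7, 4, 9, 4]) = 111111111101111111011110111111111011110 (39 bits)


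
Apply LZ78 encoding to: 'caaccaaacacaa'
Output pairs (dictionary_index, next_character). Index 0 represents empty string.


LZ78 encoding steps:
Dictionary: {0: ''}
Step 1: w='' (idx 0), next='c' -> output (0, 'c'), add 'c' as idx 1
Step 2: w='' (idx 0), next='a' -> output (0, 'a'), add 'a' as idx 2
Step 3: w='a' (idx 2), next='c' -> output (2, 'c'), add 'ac' as idx 3
Step 4: w='c' (idx 1), next='a' -> output (1, 'a'), add 'ca' as idx 4
Step 5: w='a' (idx 2), next='a' -> output (2, 'a'), add 'aa' as idx 5
Step 6: w='ca' (idx 4), next='c' -> output (4, 'c'), add 'cac' as idx 6
Step 7: w='aa' (idx 5), end of input -> output (5, '')


Encoded: [(0, 'c'), (0, 'a'), (2, 'c'), (1, 'a'), (2, 'a'), (4, 'c'), (5, '')]


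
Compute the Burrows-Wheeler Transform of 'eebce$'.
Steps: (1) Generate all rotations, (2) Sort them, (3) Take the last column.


Rotations (sorted):
  0: $eebce -> last char: e
  1: bce$ee -> last char: e
  2: ce$eeb -> last char: b
  3: e$eebc -> last char: c
  4: ebce$e -> last char: e
  5: eebce$ -> last char: $


BWT = eebce$


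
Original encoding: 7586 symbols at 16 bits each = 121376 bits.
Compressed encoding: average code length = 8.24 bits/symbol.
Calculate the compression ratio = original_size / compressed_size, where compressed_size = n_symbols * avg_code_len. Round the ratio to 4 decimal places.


original_size = n_symbols * orig_bits = 7586 * 16 = 121376 bits
compressed_size = n_symbols * avg_code_len = 7586 * 8.24 = 62508.64 bits
ratio = original_size / compressed_size = 121376 / 62508.64 = 1.9417

Compression ratio = 1.9417


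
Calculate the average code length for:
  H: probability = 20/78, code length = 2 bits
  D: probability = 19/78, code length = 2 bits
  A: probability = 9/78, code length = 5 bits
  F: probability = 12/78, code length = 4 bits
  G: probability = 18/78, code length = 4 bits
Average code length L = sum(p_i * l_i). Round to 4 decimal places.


Weighted contributions p_i * l_i:
  H: (20/78) * 2 = 40/78
  D: (19/78) * 2 = 38/78
  A: (9/78) * 5 = 45/78
  F: (12/78) * 4 = 48/78
  G: (18/78) * 4 = 72/78
Sum = (40 + 38 + 45 + 48 + 72)/78 = 243/78

L = 243/78 = 3.1154 bits/symbol


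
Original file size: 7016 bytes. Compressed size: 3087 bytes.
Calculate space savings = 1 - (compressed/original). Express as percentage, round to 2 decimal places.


ratio = compressed/original = 3087/7016 = 0.439994
savings = 1 - ratio = 1 - 0.439994 = 0.560006
as a percentage: 0.560006 * 100 = 56.0%

Space savings = 1 - 3087/7016 = 56.0%


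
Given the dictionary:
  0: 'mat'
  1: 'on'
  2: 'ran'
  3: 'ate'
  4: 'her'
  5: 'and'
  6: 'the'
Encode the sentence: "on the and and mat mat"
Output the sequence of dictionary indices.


Look up each word in the dictionary:
  'on' -> 1
  'the' -> 6
  'and' -> 5
  'and' -> 5
  'mat' -> 0
  'mat' -> 0

Encoded: [1, 6, 5, 5, 0, 0]


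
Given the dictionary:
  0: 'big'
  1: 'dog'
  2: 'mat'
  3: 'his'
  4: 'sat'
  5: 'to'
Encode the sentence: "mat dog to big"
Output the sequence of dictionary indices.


Look up each word in the dictionary:
  'mat' -> 2
  'dog' -> 1
  'to' -> 5
  'big' -> 0

Encoded: [2, 1, 5, 0]


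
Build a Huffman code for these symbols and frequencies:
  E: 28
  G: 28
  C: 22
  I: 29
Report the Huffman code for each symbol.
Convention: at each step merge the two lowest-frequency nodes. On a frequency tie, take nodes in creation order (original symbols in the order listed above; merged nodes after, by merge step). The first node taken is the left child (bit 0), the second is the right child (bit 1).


Huffman tree construction:
Step 1: Merge C(22) + E(28) = 50
Step 2: Merge G(28) + I(29) = 57
Step 3: Merge (C+E)(50) + (G+I)(57) = 107
Read each symbol's code off the tree from the root (left child = 0, right child = 1).

Codes:
  E: 01 (length 2)
  G: 10 (length 2)
  C: 00 (length 2)
  I: 11 (length 2)
Average code length: 214/107 = 2.0000 bits/symbol


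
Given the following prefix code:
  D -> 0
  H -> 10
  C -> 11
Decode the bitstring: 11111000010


Decoding step by step:
Bits 11 -> C
Bits 11 -> C
Bits 10 -> H
Bits 0 -> D
Bits 0 -> D
Bits 0 -> D
Bits 10 -> H


Decoded message: CCHDDDH


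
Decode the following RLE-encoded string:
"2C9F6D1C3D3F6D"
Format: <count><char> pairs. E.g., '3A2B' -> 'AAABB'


Expanding each <count><char> pair:
  2C -> 'CC'
  9F -> 'FFFFFFFFF'
  6D -> 'DDDDDD'
  1C -> 'C'
  3D -> 'DDD'
  3F -> 'FFF'
  6D -> 'DDDDDD'

Decoded = CCFFFFFFFFFDDDDDDCDDDFFFDDDDDD


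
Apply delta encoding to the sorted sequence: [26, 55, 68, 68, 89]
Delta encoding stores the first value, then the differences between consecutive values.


First value: 26
Deltas:
  55 - 26 = 29
  68 - 55 = 13
  68 - 68 = 0
  89 - 68 = 21


Delta encoded: [26, 29, 13, 0, 21]


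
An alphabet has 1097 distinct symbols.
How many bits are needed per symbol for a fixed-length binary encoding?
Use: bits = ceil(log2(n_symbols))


log2(1097) = 10.0993
Bracket: 2^10 = 1024 < 1097 <= 2^11 = 2048
So ceil(log2(1097)) = 11

bits = ceil(log2(1097)) = ceil(10.0993) = 11 bits


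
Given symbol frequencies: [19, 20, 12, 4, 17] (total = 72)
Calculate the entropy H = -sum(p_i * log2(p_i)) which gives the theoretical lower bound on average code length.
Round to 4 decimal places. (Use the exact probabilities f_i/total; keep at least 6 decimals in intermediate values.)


Per-symbol terms -p_i * log2(p_i) with p_i = f_i/72:
  p = 19/72 = 0.263889: log2(p) = -1.921997, -p*log2(p) = 0.507194
  p = 20/72 = 0.277778: log2(p) = -1.847997, -p*log2(p) = 0.513332
  p = 12/72 = 0.166667: log2(p) = -2.584963, -p*log2(p) = 0.430827
  p = 4/72 = 0.055556: log2(p) = -4.169925, -p*log2(p) = 0.231663
  p = 17/72 = 0.236111: log2(p) = -2.082462, -p*log2(p) = 0.491692
H = 0.507194 + 0.513332 + 0.430827 + 0.231663 + 0.491692 = 2.174708

H = 2.1747 bits/symbol


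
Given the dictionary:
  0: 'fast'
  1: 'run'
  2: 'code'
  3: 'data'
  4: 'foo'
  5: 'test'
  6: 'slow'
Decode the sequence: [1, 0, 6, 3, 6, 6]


Look up each index in the dictionary:
  1 -> 'run'
  0 -> 'fast'
  6 -> 'slow'
  3 -> 'data'
  6 -> 'slow'
  6 -> 'slow'

Decoded: "run fast slow data slow slow"


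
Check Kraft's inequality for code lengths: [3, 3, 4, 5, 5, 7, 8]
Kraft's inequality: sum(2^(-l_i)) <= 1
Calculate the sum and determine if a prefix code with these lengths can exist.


Sum = 2^(-3) + 2^(-3) + 2^(-4) + 2^(-5) + 2^(-5) + 2^(-7) + 2^(-8)
    = 0.125 + 0.125 + 0.0625 + 0.03125 + 0.03125 + 0.0078125 + 0.00390625
    = 99/256 = 0.38671875
Since 0.38671875 <= 1, Kraft's inequality IS satisfied.
A prefix code with these lengths CAN exist.

Kraft sum = 0.38671875. Satisfied.


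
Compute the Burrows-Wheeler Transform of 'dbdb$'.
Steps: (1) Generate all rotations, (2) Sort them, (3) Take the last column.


Rotations (sorted):
  0: $dbdb -> last char: b
  1: b$dbd -> last char: d
  2: bdb$d -> last char: d
  3: db$db -> last char: b
  4: dbdb$ -> last char: $


BWT = bddb$


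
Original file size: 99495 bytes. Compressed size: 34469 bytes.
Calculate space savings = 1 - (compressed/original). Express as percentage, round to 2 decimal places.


ratio = compressed/original = 34469/99495 = 0.34644
savings = 1 - ratio = 1 - 0.34644 = 0.65356
as a percentage: 0.65356 * 100 = 65.36%

Space savings = 1 - 34469/99495 = 65.36%


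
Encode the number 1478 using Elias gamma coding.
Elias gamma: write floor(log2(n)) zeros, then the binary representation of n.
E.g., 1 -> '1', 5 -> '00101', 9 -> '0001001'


num_bits = floor(log2(1478)) + 1 = 11
leading_zeros = num_bits - 1 = 10
binary(1478) = 10111000110

Elias gamma(1478) = '0000000000' + '10111000110' = 000000000010111000110 (21 bits)


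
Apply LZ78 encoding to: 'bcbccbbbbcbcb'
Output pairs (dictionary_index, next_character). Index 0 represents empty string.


LZ78 encoding steps:
Dictionary: {0: ''}
Step 1: w='' (idx 0), next='b' -> output (0, 'b'), add 'b' as idx 1
Step 2: w='' (idx 0), next='c' -> output (0, 'c'), add 'c' as idx 2
Step 3: w='b' (idx 1), next='c' -> output (1, 'c'), add 'bc' as idx 3
Step 4: w='c' (idx 2), next='b' -> output (2, 'b'), add 'cb' as idx 4
Step 5: w='b' (idx 1), next='b' -> output (1, 'b'), add 'bb' as idx 5
Step 6: w='bc' (idx 3), next='b' -> output (3, 'b'), add 'bcb' as idx 6
Step 7: w='cb' (idx 4), end of input -> output (4, '')


Encoded: [(0, 'b'), (0, 'c'), (1, 'c'), (2, 'b'), (1, 'b'), (3, 'b'), (4, '')]


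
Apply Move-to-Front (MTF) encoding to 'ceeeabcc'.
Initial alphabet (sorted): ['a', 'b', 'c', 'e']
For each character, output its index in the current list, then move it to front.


MTF encoding:
'c': index 2 in ['a', 'b', 'c', 'e'] -> ['c', 'a', 'b', 'e']
'e': index 3 in ['c', 'a', 'b', 'e'] -> ['e', 'c', 'a', 'b']
'e': index 0 in ['e', 'c', 'a', 'b'] -> ['e', 'c', 'a', 'b']
'e': index 0 in ['e', 'c', 'a', 'b'] -> ['e', 'c', 'a', 'b']
'a': index 2 in ['e', 'c', 'a', 'b'] -> ['a', 'e', 'c', 'b']
'b': index 3 in ['a', 'e', 'c', 'b'] -> ['b', 'a', 'e', 'c']
'c': index 3 in ['b', 'a', 'e', 'c'] -> ['c', 'b', 'a', 'e']
'c': index 0 in ['c', 'b', 'a', 'e'] -> ['c', 'b', 'a', 'e']


Output: [2, 3, 0, 0, 2, 3, 3, 0]


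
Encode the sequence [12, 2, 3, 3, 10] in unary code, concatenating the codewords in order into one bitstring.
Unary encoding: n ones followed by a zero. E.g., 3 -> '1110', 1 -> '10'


Encode each number as n ones followed by a terminating 0:
  12 -> 1111111111110 (13 bits)
  2 -> 110 (3 bits)
  3 -> 1110 (4 bits)
  3 -> 1110 (4 bits)
  10 -> 11111111110 (11 bits)
Total length = 13 + 3 + 4 + 4 + 11 = 35 bits.

Unary([12, 2, 3, 3, 10]) = 11111111111101101110111011111111110 (35 bits)


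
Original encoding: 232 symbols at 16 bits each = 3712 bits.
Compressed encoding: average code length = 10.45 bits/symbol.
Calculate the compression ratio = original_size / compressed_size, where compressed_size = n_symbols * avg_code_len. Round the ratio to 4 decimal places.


original_size = n_symbols * orig_bits = 232 * 16 = 3712 bits
compressed_size = n_symbols * avg_code_len = 232 * 10.45 = 2424.4 bits
ratio = original_size / compressed_size = 3712 / 2424.4 = 1.5311

Compression ratio = 1.5311


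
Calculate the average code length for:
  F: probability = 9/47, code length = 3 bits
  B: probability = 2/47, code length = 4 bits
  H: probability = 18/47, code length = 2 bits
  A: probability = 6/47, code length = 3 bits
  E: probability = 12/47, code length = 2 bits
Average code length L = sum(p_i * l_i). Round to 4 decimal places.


Weighted contributions p_i * l_i:
  F: (9/47) * 3 = 27/47
  B: (2/47) * 4 = 8/47
  H: (18/47) * 2 = 36/47
  A: (6/47) * 3 = 18/47
  E: (12/47) * 2 = 24/47
Sum = (27 + 8 + 36 + 18 + 24)/47 = 113/47

L = 113/47 = 2.4043 bits/symbol


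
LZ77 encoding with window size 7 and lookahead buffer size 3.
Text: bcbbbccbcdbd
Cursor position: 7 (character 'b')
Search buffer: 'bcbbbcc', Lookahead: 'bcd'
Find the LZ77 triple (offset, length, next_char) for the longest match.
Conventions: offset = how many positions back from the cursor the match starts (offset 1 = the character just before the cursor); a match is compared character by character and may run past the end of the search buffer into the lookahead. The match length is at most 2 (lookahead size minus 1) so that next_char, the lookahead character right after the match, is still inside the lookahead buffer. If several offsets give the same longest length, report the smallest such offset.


Try each offset into the search buffer:
  offset=1 (pos 6, char 'c'): match length 0
  offset=2 (pos 5, char 'c'): match length 0
  offset=3 (pos 4, char 'b'): match length 2
  offset=4 (pos 3, char 'b'): match length 1
  offset=5 (pos 2, char 'b'): match length 1
  offset=6 (pos 1, char 'c'): match length 0
  offset=7 (pos 0, char 'b'): match length 2
Longest match has length 2, found at offsets 3, 7; take the smallest, offset 3.
next_char = character at position 7 + 2 = 9 -> 'd'

Best match: offset=3, length=2 (matching 'bc' starting at position 4)
LZ77 triple: (3, 2, 'd')


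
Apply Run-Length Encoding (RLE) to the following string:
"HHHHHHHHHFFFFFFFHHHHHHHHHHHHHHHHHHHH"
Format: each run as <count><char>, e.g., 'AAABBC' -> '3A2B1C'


Scanning runs left to right:
  i=0: run of 'H' x 9 -> '9H'
  i=9: run of 'F' x 7 -> '7F'
  i=16: run of 'H' x 20 -> '20H'

RLE = 9H7F20H


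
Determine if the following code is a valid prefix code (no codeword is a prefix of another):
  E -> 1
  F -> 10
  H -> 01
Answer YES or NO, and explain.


Checking each pair (does one codeword prefix another?):
  E='1' vs F='10': prefix -- VIOLATION

NO -- this is NOT a valid prefix code. E (1) is a prefix of F (10).


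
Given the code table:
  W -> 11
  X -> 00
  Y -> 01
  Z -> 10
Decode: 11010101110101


Decoding:
11 -> W
01 -> Y
01 -> Y
01 -> Y
11 -> W
01 -> Y
01 -> Y


Result: WYYYWYY


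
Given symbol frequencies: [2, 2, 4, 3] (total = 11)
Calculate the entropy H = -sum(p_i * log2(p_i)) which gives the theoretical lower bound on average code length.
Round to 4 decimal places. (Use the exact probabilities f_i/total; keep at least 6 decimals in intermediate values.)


Per-symbol terms -p_i * log2(p_i) with p_i = f_i/11:
  p = 2/11 = 0.181818: log2(p) = -2.459432, -p*log2(p) = 0.447169
  p = 2/11 = 0.181818: log2(p) = -2.459432, -p*log2(p) = 0.447169
  p = 4/11 = 0.363636: log2(p) = -1.459432, -p*log2(p) = 0.530702
  p = 3/11 = 0.272727: log2(p) = -1.874469, -p*log2(p) = 0.511219
H = 0.447169 + 0.447169 + 0.530702 + 0.511219 = 1.936259

H = 1.9363 bits/symbol


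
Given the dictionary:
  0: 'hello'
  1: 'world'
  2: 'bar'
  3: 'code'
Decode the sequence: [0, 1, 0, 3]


Look up each index in the dictionary:
  0 -> 'hello'
  1 -> 'world'
  0 -> 'hello'
  3 -> 'code'

Decoded: "hello world hello code"


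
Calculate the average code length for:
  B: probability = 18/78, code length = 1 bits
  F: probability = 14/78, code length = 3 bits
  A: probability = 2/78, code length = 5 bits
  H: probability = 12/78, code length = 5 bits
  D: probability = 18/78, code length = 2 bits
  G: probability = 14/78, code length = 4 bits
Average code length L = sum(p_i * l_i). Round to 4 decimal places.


Weighted contributions p_i * l_i:
  B: (18/78) * 1 = 18/78
  F: (14/78) * 3 = 42/78
  A: (2/78) * 5 = 10/78
  H: (12/78) * 5 = 60/78
  D: (18/78) * 2 = 36/78
  G: (14/78) * 4 = 56/78
Sum = (18 + 42 + 10 + 60 + 36 + 56)/78 = 222/78

L = 222/78 = 2.8462 bits/symbol


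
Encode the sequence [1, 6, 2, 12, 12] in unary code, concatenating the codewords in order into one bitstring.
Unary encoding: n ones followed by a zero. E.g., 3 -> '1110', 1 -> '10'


Encode each number as n ones followed by a terminating 0:
  1 -> 10 (2 bits)
  6 -> 1111110 (7 bits)
  2 -> 110 (3 bits)
  12 -> 1111111111110 (13 bits)
  12 -> 1111111111110 (13 bits)
Total length = 2 + 7 + 3 + 13 + 13 = 38 bits.

Unary([1, 6, 2, 12, 12]) = 10111111011011111111111101111111111110 (38 bits)


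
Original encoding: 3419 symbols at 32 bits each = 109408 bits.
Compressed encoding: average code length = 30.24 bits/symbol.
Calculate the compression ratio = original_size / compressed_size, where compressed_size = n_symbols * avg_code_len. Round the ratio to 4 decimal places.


original_size = n_symbols * orig_bits = 3419 * 32 = 109408 bits
compressed_size = n_symbols * avg_code_len = 3419 * 30.24 = 103390.56 bits
ratio = original_size / compressed_size = 109408 / 103390.56 = 1.0582

Compression ratio = 1.0582


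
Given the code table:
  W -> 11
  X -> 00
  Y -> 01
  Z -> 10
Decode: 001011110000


Decoding:
00 -> X
10 -> Z
11 -> W
11 -> W
00 -> X
00 -> X


Result: XZWWXX


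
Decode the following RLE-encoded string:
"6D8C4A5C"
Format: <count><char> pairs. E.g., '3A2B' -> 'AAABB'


Expanding each <count><char> pair:
  6D -> 'DDDDDD'
  8C -> 'CCCCCCCC'
  4A -> 'AAAA'
  5C -> 'CCCCC'

Decoded = DDDDDDCCCCCCCCAAAACCCCC


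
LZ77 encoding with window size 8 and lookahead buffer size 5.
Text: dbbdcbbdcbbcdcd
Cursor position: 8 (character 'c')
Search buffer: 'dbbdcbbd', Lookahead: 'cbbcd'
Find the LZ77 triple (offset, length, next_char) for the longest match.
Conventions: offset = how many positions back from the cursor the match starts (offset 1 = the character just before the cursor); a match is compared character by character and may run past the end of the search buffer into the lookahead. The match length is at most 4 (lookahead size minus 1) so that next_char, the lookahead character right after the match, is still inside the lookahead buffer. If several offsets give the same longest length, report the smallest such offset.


Try each offset into the search buffer:
  offset=1 (pos 7, char 'd'): match length 0
  offset=2 (pos 6, char 'b'): match length 0
  offset=3 (pos 5, char 'b'): match length 0
  offset=4 (pos 4, char 'c'): match length 3
  offset=5 (pos 3, char 'd'): match length 0
  offset=6 (pos 2, char 'b'): match length 0
  offset=7 (pos 1, char 'b'): match length 0
  offset=8 (pos 0, char 'd'): match length 0
Longest match has length 3 at offset 4.
next_char = character at position 8 + 3 = 11 -> 'c'

Best match: offset=4, length=3 (matching 'cbb' starting at position 4)
LZ77 triple: (4, 3, 'c')


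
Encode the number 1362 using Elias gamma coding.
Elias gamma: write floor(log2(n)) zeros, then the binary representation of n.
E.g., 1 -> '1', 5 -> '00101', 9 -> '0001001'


num_bits = floor(log2(1362)) + 1 = 11
leading_zeros = num_bits - 1 = 10
binary(1362) = 10101010010

Elias gamma(1362) = '0000000000' + '10101010010' = 000000000010101010010 (21 bits)


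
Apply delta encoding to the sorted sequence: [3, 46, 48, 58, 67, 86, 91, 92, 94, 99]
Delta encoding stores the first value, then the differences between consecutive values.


First value: 3
Deltas:
  46 - 3 = 43
  48 - 46 = 2
  58 - 48 = 10
  67 - 58 = 9
  86 - 67 = 19
  91 - 86 = 5
  92 - 91 = 1
  94 - 92 = 2
  99 - 94 = 5


Delta encoded: [3, 43, 2, 10, 9, 19, 5, 1, 2, 5]


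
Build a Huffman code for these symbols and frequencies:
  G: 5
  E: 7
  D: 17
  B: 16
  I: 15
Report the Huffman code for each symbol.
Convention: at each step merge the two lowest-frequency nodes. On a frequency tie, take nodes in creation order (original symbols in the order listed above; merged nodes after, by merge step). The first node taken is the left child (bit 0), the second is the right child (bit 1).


Huffman tree construction:
Step 1: Merge G(5) + E(7) = 12
Step 2: Merge (G+E)(12) + I(15) = 27
Step 3: Merge B(16) + D(17) = 33
Step 4: Merge ((G+E)+I)(27) + (B+D)(33) = 60
Read each symbol's code off the tree from the root (left child = 0, right child = 1).

Codes:
  G: 000 (length 3)
  E: 001 (length 3)
  D: 11 (length 2)
  B: 10 (length 2)
  I: 01 (length 2)
Average code length: 132/60 = 2.2000 bits/symbol


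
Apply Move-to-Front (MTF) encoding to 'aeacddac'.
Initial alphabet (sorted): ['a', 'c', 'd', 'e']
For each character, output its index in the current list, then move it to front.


MTF encoding:
'a': index 0 in ['a', 'c', 'd', 'e'] -> ['a', 'c', 'd', 'e']
'e': index 3 in ['a', 'c', 'd', 'e'] -> ['e', 'a', 'c', 'd']
'a': index 1 in ['e', 'a', 'c', 'd'] -> ['a', 'e', 'c', 'd']
'c': index 2 in ['a', 'e', 'c', 'd'] -> ['c', 'a', 'e', 'd']
'd': index 3 in ['c', 'a', 'e', 'd'] -> ['d', 'c', 'a', 'e']
'd': index 0 in ['d', 'c', 'a', 'e'] -> ['d', 'c', 'a', 'e']
'a': index 2 in ['d', 'c', 'a', 'e'] -> ['a', 'd', 'c', 'e']
'c': index 2 in ['a', 'd', 'c', 'e'] -> ['c', 'a', 'd', 'e']


Output: [0, 3, 1, 2, 3, 0, 2, 2]


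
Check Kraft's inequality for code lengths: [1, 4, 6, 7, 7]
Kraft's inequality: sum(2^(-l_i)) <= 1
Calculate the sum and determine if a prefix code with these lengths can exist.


Sum = 2^(-1) + 2^(-4) + 2^(-6) + 2^(-7) + 2^(-7)
    = 0.5 + 0.0625 + 0.015625 + 0.0078125 + 0.0078125
    = 76/128 = 0.59375
Since 0.59375 <= 1, Kraft's inequality IS satisfied.
A prefix code with these lengths CAN exist.

Kraft sum = 0.59375. Satisfied.


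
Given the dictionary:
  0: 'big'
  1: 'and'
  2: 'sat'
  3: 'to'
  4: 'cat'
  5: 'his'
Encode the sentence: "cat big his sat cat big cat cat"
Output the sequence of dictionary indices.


Look up each word in the dictionary:
  'cat' -> 4
  'big' -> 0
  'his' -> 5
  'sat' -> 2
  'cat' -> 4
  'big' -> 0
  'cat' -> 4
  'cat' -> 4

Encoded: [4, 0, 5, 2, 4, 0, 4, 4]


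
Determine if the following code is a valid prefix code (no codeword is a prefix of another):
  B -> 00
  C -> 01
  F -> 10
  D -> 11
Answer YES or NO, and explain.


Checking each pair (does one codeword prefix another?):
  B='00' vs C='01': no prefix
  B='00' vs F='10': no prefix
  B='00' vs D='11': no prefix
  C='01' vs B='00': no prefix
  C='01' vs F='10': no prefix
  C='01' vs D='11': no prefix
  F='10' vs B='00': no prefix
  F='10' vs C='01': no prefix
  F='10' vs D='11': no prefix
  D='11' vs B='00': no prefix
  D='11' vs C='01': no prefix
  D='11' vs F='10': no prefix
No violation found over all pairs.

YES -- this is a valid prefix code. No codeword is a prefix of any other codeword.


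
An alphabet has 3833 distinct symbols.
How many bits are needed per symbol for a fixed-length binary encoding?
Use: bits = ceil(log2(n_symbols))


log2(3833) = 11.9043
Bracket: 2^11 = 2048 < 3833 <= 2^12 = 4096
So ceil(log2(3833)) = 12

bits = ceil(log2(3833)) = ceil(11.9043) = 12 bits


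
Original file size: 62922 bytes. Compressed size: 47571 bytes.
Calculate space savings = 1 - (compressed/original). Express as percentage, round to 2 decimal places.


ratio = compressed/original = 47571/62922 = 0.756031
savings = 1 - ratio = 1 - 0.756031 = 0.243969
as a percentage: 0.243969 * 100 = 24.4%

Space savings = 1 - 47571/62922 = 24.4%


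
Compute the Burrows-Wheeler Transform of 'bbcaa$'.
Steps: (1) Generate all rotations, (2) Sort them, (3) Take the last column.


Rotations (sorted):
  0: $bbcaa -> last char: a
  1: a$bbca -> last char: a
  2: aa$bbc -> last char: c
  3: bbcaa$ -> last char: $
  4: bcaa$b -> last char: b
  5: caa$bb -> last char: b


BWT = aac$bb


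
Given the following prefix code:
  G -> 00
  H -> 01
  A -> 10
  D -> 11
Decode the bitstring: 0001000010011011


Decoding step by step:
Bits 00 -> G
Bits 01 -> H
Bits 00 -> G
Bits 00 -> G
Bits 10 -> A
Bits 01 -> H
Bits 10 -> A
Bits 11 -> D


Decoded message: GHGGAHAD


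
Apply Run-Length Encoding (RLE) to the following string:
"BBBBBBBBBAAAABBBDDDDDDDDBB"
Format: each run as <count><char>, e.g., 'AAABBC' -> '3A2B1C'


Scanning runs left to right:
  i=0: run of 'B' x 9 -> '9B'
  i=9: run of 'A' x 4 -> '4A'
  i=13: run of 'B' x 3 -> '3B'
  i=16: run of 'D' x 8 -> '8D'
  i=24: run of 'B' x 2 -> '2B'

RLE = 9B4A3B8D2B


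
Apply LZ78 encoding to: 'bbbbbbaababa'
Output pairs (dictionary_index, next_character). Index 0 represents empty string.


LZ78 encoding steps:
Dictionary: {0: ''}
Step 1: w='' (idx 0), next='b' -> output (0, 'b'), add 'b' as idx 1
Step 2: w='b' (idx 1), next='b' -> output (1, 'b'), add 'bb' as idx 2
Step 3: w='bb' (idx 2), next='b' -> output (2, 'b'), add 'bbb' as idx 3
Step 4: w='' (idx 0), next='a' -> output (0, 'a'), add 'a' as idx 4
Step 5: w='a' (idx 4), next='b' -> output (4, 'b'), add 'ab' as idx 5
Step 6: w='ab' (idx 5), next='a' -> output (5, 'a'), add 'aba' as idx 6


Encoded: [(0, 'b'), (1, 'b'), (2, 'b'), (0, 'a'), (4, 'b'), (5, 'a')]


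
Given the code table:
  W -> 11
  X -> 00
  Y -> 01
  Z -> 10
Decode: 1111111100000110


Decoding:
11 -> W
11 -> W
11 -> W
11 -> W
00 -> X
00 -> X
01 -> Y
10 -> Z


Result: WWWWXXYZ


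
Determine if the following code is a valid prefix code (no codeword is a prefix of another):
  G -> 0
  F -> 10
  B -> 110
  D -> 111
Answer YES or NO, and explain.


Checking each pair (does one codeword prefix another?):
  G='0' vs F='10': no prefix
  G='0' vs B='110': no prefix
  G='0' vs D='111': no prefix
  F='10' vs G='0': no prefix
  F='10' vs B='110': no prefix
  F='10' vs D='111': no prefix
  B='110' vs G='0': no prefix
  B='110' vs F='10': no prefix
  B='110' vs D='111': no prefix
  D='111' vs G='0': no prefix
  D='111' vs F='10': no prefix
  D='111' vs B='110': no prefix
No violation found over all pairs.

YES -- this is a valid prefix code. No codeword is a prefix of any other codeword.


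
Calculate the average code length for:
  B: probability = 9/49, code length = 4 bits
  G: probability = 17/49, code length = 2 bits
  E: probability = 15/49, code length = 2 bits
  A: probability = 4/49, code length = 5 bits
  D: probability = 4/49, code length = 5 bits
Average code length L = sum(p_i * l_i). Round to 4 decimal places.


Weighted contributions p_i * l_i:
  B: (9/49) * 4 = 36/49
  G: (17/49) * 2 = 34/49
  E: (15/49) * 2 = 30/49
  A: (4/49) * 5 = 20/49
  D: (4/49) * 5 = 20/49
Sum = (36 + 34 + 30 + 20 + 20)/49 = 140/49

L = 140/49 = 2.8571 bits/symbol


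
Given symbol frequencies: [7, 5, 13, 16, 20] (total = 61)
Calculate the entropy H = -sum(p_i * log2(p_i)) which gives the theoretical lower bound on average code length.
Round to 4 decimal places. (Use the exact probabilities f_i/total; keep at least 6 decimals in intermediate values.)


Per-symbol terms -p_i * log2(p_i) with p_i = f_i/61:
  p = 7/61 = 0.114754: log2(p) = -3.123382, -p*log2(p) = 0.358421
  p = 5/61 = 0.081967: log2(p) = -3.608809, -p*log2(p) = 0.295804
  p = 13/61 = 0.213115: log2(p) = -2.230298, -p*log2(p) = 0.475309
  p = 16/61 = 0.262295: log2(p) = -1.930737, -p*log2(p) = 0.506423
  p = 20/61 = 0.327869: log2(p) = -1.608809, -p*log2(p) = 0.527478
H = 0.358421 + 0.295804 + 0.475309 + 0.506423 + 0.527478 = 2.163435

H = 2.1634 bits/symbol


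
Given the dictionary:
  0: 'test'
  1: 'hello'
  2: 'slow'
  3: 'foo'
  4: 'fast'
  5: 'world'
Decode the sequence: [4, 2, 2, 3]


Look up each index in the dictionary:
  4 -> 'fast'
  2 -> 'slow'
  2 -> 'slow'
  3 -> 'foo'

Decoded: "fast slow slow foo"


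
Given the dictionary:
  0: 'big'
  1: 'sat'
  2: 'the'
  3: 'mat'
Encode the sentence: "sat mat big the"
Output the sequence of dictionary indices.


Look up each word in the dictionary:
  'sat' -> 1
  'mat' -> 3
  'big' -> 0
  'the' -> 2

Encoded: [1, 3, 0, 2]


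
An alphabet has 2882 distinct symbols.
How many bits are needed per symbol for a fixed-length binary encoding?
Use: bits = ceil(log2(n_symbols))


log2(2882) = 11.4929
Bracket: 2^11 = 2048 < 2882 <= 2^12 = 4096
So ceil(log2(2882)) = 12

bits = ceil(log2(2882)) = ceil(11.4929) = 12 bits


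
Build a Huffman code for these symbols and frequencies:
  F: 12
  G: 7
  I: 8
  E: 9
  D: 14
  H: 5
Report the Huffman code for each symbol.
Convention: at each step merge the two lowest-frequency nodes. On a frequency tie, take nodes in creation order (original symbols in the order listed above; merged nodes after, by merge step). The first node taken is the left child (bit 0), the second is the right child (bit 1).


Huffman tree construction:
Step 1: Merge H(5) + G(7) = 12
Step 2: Merge I(8) + E(9) = 17
Step 3: Merge F(12) + (H+G)(12) = 24
Step 4: Merge D(14) + (I+E)(17) = 31
Step 5: Merge (F+(H+G))(24) + (D+(I+E))(31) = 55
Read each symbol's code off the tree from the root (left child = 0, right child = 1).

Codes:
  F: 00 (length 2)
  G: 011 (length 3)
  I: 110 (length 3)
  E: 111 (length 3)
  D: 10 (length 2)
  H: 010 (length 3)
Average code length: 139/55 = 2.5273 bits/symbol


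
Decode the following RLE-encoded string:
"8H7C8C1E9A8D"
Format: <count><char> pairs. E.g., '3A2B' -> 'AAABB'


Expanding each <count><char> pair:
  8H -> 'HHHHHHHH'
  7C -> 'CCCCCCC'
  8C -> 'CCCCCCCC'
  1E -> 'E'
  9A -> 'AAAAAAAAA'
  8D -> 'DDDDDDDD'

Decoded = HHHHHHHHCCCCCCCCCCCCCCCEAAAAAAAAADDDDDDDD


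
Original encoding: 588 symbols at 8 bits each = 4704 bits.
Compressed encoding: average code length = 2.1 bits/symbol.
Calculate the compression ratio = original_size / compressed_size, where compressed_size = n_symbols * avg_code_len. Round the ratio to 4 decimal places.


original_size = n_symbols * orig_bits = 588 * 8 = 4704 bits
compressed_size = n_symbols * avg_code_len = 588 * 2.1 = 1234.8 bits
ratio = original_size / compressed_size = 4704 / 1234.8 = 3.8095

Compression ratio = 3.8095


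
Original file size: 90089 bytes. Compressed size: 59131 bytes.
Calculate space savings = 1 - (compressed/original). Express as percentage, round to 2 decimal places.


ratio = compressed/original = 59131/90089 = 0.656362
savings = 1 - ratio = 1 - 0.656362 = 0.343638
as a percentage: 0.343638 * 100 = 34.36%

Space savings = 1 - 59131/90089 = 34.36%


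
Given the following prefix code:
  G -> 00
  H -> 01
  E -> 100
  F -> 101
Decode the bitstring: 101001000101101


Decoding step by step:
Bits 101 -> F
Bits 00 -> G
Bits 100 -> E
Bits 01 -> H
Bits 01 -> H
Bits 101 -> F


Decoded message: FGEHHF


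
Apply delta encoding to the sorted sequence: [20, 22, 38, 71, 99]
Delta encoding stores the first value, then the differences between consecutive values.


First value: 20
Deltas:
  22 - 20 = 2
  38 - 22 = 16
  71 - 38 = 33
  99 - 71 = 28


Delta encoded: [20, 2, 16, 33, 28]


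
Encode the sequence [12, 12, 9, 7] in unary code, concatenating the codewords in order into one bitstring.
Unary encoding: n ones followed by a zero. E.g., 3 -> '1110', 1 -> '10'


Encode each number as n ones followed by a terminating 0:
  12 -> 1111111111110 (13 bits)
  12 -> 1111111111110 (13 bits)
  9 -> 1111111110 (10 bits)
  7 -> 11111110 (8 bits)
Total length = 13 + 13 + 10 + 8 = 44 bits.

Unary([12, 12, 9, 7]) = 11111111111101111111111110111111111011111110 (44 bits)


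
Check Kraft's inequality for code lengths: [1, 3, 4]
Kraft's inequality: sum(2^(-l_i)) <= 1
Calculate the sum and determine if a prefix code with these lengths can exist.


Sum = 2^(-1) + 2^(-3) + 2^(-4)
    = 0.5 + 0.125 + 0.0625
    = 11/16 = 0.6875
Since 0.6875 <= 1, Kraft's inequality IS satisfied.
A prefix code with these lengths CAN exist.

Kraft sum = 0.6875. Satisfied.


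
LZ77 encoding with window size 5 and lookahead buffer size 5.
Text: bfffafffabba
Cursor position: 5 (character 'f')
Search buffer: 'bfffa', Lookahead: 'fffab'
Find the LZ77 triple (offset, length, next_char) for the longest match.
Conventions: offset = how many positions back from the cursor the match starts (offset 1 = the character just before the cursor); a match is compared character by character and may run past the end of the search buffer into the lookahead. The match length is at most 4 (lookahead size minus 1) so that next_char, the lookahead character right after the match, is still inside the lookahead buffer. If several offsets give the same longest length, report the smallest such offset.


Try each offset into the search buffer:
  offset=1 (pos 4, char 'a'): match length 0
  offset=2 (pos 3, char 'f'): match length 1
  offset=3 (pos 2, char 'f'): match length 2
  offset=4 (pos 1, char 'f'): match length 4
  offset=5 (pos 0, char 'b'): match length 0
Longest match has length 4 at offset 4.
next_char = character at position 5 + 4 = 9 -> 'b'

Best match: offset=4, length=4 (matching 'fffa' starting at position 1)
LZ77 triple: (4, 4, 'b')


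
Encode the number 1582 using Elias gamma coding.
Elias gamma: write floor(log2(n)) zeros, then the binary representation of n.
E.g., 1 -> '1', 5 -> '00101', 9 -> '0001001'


num_bits = floor(log2(1582)) + 1 = 11
leading_zeros = num_bits - 1 = 10
binary(1582) = 11000101110

Elias gamma(1582) = '0000000000' + '11000101110' = 000000000011000101110 (21 bits)


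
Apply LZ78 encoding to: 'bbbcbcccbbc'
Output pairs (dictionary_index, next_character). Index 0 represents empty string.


LZ78 encoding steps:
Dictionary: {0: ''}
Step 1: w='' (idx 0), next='b' -> output (0, 'b'), add 'b' as idx 1
Step 2: w='b' (idx 1), next='b' -> output (1, 'b'), add 'bb' as idx 2
Step 3: w='' (idx 0), next='c' -> output (0, 'c'), add 'c' as idx 3
Step 4: w='b' (idx 1), next='c' -> output (1, 'c'), add 'bc' as idx 4
Step 5: w='c' (idx 3), next='c' -> output (3, 'c'), add 'cc' as idx 5
Step 6: w='bb' (idx 2), next='c' -> output (2, 'c'), add 'bbc' as idx 6


Encoded: [(0, 'b'), (1, 'b'), (0, 'c'), (1, 'c'), (3, 'c'), (2, 'c')]


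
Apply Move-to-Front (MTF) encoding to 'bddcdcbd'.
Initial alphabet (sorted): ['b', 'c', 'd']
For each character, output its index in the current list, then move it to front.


MTF encoding:
'b': index 0 in ['b', 'c', 'd'] -> ['b', 'c', 'd']
'd': index 2 in ['b', 'c', 'd'] -> ['d', 'b', 'c']
'd': index 0 in ['d', 'b', 'c'] -> ['d', 'b', 'c']
'c': index 2 in ['d', 'b', 'c'] -> ['c', 'd', 'b']
'd': index 1 in ['c', 'd', 'b'] -> ['d', 'c', 'b']
'c': index 1 in ['d', 'c', 'b'] -> ['c', 'd', 'b']
'b': index 2 in ['c', 'd', 'b'] -> ['b', 'c', 'd']
'd': index 2 in ['b', 'c', 'd'] -> ['d', 'b', 'c']


Output: [0, 2, 0, 2, 1, 1, 2, 2]


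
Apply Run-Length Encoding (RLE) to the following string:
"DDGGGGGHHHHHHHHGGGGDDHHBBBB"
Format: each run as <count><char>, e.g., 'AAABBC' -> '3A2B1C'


Scanning runs left to right:
  i=0: run of 'D' x 2 -> '2D'
  i=2: run of 'G' x 5 -> '5G'
  i=7: run of 'H' x 8 -> '8H'
  i=15: run of 'G' x 4 -> '4G'
  i=19: run of 'D' x 2 -> '2D'
  i=21: run of 'H' x 2 -> '2H'
  i=23: run of 'B' x 4 -> '4B'

RLE = 2D5G8H4G2D2H4B


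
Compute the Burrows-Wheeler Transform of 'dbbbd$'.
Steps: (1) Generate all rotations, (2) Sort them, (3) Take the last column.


Rotations (sorted):
  0: $dbbbd -> last char: d
  1: bbbd$d -> last char: d
  2: bbd$db -> last char: b
  3: bd$dbb -> last char: b
  4: d$dbbb -> last char: b
  5: dbbbd$ -> last char: $


BWT = ddbbb$
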